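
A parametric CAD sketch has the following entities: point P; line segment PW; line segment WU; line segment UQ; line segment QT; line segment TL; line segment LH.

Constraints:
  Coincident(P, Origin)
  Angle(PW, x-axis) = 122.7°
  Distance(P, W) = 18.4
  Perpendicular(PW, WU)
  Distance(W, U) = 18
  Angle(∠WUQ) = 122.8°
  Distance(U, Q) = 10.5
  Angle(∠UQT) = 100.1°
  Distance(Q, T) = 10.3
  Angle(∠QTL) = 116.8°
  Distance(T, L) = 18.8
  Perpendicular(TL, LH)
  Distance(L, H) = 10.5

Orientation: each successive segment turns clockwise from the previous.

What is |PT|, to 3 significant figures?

16.3

P is at the origin; PW runs at 122.7° with length 18.4, so W = (-9.94, 15.5). The perpendicularity gives WU at right angles to PW, so WU runs at 32.7°; with |WU| = 18.0, U = (5.21, 25.2). ∠WUQ = 122.8° gives UQ at -24.5° from the x-axis; with |UQ| = 10.5, Q = (14.8, 20.9). ∠UQT = 100.1° gives QT at -104° from the x-axis; with |QT| = 10.3, T = (12.2, 10.9). Then |PT| = |T − P| = 16.3.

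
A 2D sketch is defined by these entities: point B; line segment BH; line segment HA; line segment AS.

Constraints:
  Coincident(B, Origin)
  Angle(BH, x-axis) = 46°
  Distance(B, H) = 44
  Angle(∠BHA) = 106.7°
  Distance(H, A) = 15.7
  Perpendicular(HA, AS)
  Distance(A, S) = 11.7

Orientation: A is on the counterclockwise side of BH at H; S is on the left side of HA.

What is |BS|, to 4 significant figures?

41.60

B is at the origin; BH runs at 46.0° with length 44.0, so H = 44.0·(cos 46.0°, sin 46.0°) = (30.56, 31.65). ∠BHA = 106.7°, so HA runs at 46.0° + (180° − 106.7°) = 119.3° from the x-axis; with |HA| = 15.7, A = H + 15.7·(cos 119.3°, sin 119.3°) = (22.88, 45.34). HA ⟂ AS; with |AS| = 11.7 on the left of HA, S = A + 11.7·(-0.8721, -0.4894) = (12.68, 39.62). Then |BS| = |S − B| = 41.60.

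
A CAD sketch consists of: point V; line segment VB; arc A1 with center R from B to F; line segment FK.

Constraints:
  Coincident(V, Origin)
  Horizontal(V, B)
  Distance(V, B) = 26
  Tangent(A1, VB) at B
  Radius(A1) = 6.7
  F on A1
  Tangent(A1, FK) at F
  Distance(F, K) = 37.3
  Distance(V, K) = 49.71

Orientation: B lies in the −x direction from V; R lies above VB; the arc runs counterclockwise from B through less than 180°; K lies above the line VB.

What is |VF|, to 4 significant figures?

20.63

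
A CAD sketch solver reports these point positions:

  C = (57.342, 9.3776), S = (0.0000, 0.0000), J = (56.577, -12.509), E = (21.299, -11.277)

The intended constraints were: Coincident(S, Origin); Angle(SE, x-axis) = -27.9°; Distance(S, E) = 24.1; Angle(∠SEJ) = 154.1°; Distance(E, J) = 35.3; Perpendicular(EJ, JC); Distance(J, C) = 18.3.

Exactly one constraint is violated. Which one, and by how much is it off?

Distance(J, C) = 18.3 — off by 3.60.

S = (0.00, 0.00) ✓; SE at -27.90° ✓; |SE| = 24.10 ✓; ∠SEJ = 154.1° ✓; |EJ| = 35.30 ✓; ∠(EJ, JC) = 90.00° ✓; |JC| = 21.90 ✗.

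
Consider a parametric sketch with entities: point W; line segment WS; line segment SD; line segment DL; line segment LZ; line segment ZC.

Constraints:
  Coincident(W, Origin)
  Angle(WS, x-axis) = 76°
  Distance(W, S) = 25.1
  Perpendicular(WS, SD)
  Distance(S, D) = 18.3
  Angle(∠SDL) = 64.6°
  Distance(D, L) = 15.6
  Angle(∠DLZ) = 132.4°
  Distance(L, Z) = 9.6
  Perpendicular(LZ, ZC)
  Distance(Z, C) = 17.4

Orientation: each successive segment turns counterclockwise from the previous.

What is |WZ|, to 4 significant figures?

8.553

∠SDL = 64.6° gives DL at -78.60° from the x-axis; with |DL| = 15.6, L = (-8.601, 13.49). ∠DLZ = 132.4° gives LZ at -31.00° from the x-axis; with |LZ| = 9.6, Z = (-0.3719, 8.545). Then |WZ| = |Z − W| = 8.553.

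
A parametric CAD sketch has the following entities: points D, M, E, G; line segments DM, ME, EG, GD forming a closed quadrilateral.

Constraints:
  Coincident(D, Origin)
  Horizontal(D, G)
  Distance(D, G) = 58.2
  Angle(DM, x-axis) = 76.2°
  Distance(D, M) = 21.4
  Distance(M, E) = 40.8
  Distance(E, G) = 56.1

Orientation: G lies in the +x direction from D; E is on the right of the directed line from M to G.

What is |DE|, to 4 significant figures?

20.83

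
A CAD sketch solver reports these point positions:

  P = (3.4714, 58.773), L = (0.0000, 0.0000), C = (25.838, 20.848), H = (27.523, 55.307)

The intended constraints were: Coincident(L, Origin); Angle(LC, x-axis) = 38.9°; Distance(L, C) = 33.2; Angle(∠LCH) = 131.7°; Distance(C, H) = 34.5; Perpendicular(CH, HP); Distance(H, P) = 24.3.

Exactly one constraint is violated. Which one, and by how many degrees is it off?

Perpendicular(CH, HP) — off by 5.40°.

L = (0.00, 0.00) ✓; LC at 38.90° ✓; |LC| = 33.20 ✓; ∠LCH = 131.7° ✓; |CH| = 34.50 ✓; ∠(CH, HP) = 84.60° ✗; |HP| = 24.30 ✓.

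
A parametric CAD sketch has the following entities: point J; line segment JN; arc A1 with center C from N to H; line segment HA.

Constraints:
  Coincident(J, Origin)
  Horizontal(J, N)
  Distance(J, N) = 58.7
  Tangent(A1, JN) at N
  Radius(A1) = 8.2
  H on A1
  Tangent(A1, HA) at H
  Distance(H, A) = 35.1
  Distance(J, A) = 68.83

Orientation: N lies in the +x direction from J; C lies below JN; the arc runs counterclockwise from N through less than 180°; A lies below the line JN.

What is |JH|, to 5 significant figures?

51.283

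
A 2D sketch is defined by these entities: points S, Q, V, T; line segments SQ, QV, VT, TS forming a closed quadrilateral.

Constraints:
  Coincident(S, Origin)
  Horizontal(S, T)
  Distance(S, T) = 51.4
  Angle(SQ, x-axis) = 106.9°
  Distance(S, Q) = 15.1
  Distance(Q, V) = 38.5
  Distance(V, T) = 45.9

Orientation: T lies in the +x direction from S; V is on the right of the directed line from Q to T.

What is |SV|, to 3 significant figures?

23.5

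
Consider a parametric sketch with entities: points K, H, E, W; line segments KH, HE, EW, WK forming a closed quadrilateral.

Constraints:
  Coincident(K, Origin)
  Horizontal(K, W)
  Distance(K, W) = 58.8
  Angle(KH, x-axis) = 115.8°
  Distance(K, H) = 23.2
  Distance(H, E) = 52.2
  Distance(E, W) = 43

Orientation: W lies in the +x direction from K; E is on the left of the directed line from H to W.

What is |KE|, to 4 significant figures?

54.72

K is at the origin; K and W share the same y with |KW| = 58.8 and W in +x, so W = (58.8, 0). KH runs at 115.8° with |KH| = 23.2, so H = (-10.10, 20.89). E is determined by |HE| = 52.2 and |EW| = 43.0 together: it lies at the intersection of circle(H, 52.2) and circle(W, 43.0). With |HW| = 71.99, the foot of the radical line on HW is 42.08 from H and the perpendicular offset is √(52.2² − 42.08²) = 30.89. Taking the left-of-HW solution: E = (39.13, 38.24).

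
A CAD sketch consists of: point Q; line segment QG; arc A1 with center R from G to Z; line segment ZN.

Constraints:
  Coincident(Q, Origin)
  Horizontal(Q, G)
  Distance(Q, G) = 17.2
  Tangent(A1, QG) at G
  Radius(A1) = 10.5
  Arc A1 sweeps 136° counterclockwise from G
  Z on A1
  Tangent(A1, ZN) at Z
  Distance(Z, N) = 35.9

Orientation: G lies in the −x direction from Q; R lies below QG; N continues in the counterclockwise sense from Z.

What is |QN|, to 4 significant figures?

43.01

Q is at the origin; QG is horizontal with |QG| = 17.2 and G on the −x side, so G = (-17.20, 0.000). The tangent condition forces RG to be normal to QG, so R = G + (0, -10.5) = (-17.20, -10.50). On A1, G sits at bearing 90° from R; a 136° counterclockwise sweep puts Z at bearing 226°, so Z = R + 10.5·(cos 226°, sin 226°) = (-24.49, -18.05). Tangency of A1 to ZN means the radius RZ is perpendicular to ZN, so ZN runs along (−sin 226°, cos 226°); with |ZN| = 35.9, N = (1.330, -42.99). Then |QN| = |N − Q| = 43.01.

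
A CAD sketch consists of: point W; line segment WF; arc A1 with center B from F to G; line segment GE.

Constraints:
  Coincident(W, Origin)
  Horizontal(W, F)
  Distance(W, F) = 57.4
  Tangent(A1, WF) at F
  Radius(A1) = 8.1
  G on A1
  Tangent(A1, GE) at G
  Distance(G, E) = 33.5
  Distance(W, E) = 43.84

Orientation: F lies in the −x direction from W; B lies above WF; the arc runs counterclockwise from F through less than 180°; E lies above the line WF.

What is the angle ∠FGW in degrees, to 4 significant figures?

148.9°

W is at the origin; WF is horizontal with |WF| = 57.4 and F on the −x side, so F = (-57.40, 0.000). Tangency of A1 to WF means the radius BF is perpendicular to WF, so B = F + (0, 8.1) = (-57.40, 8.100). Since BG ⟂ GE (tangency), |BE| = √(8.1² + 33.5²) = 34.47 regardless of where G sits on A1. So E lies on both circle(W, 43.84) and circle(B, 34.47); the above-WF intersection is E = (-31.34, 30.66). G is the foot of the tangent from E: G = (-50.81, 3.393).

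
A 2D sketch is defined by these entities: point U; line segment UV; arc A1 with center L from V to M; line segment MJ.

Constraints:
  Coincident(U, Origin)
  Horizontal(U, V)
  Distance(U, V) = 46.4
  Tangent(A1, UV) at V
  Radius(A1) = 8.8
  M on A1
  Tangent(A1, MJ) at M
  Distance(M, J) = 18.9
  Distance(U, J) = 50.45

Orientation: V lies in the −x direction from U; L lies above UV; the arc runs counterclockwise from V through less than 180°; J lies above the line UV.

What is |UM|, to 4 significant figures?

39.17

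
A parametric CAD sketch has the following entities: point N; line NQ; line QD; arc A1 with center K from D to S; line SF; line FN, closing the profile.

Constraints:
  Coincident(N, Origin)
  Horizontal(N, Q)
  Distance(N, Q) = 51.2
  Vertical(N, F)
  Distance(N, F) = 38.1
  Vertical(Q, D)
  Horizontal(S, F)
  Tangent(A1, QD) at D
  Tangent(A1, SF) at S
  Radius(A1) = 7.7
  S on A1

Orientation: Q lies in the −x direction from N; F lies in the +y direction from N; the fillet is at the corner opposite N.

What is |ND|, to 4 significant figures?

59.54

The virtual corner opposite N is at (-51.20, 38.10). The tangent condition forces KD to be normal to QD and the tangent condition forces KS to be normal to SF, with radius 7.7, so the center K sits 7.7 in from both sides at K = (-43.50, 30.40). That places the tangent points at D = (-51.20, 30.40) on QD and S = (-43.50, 38.10) on SF. Then |ND| = |D − N| = 59.54.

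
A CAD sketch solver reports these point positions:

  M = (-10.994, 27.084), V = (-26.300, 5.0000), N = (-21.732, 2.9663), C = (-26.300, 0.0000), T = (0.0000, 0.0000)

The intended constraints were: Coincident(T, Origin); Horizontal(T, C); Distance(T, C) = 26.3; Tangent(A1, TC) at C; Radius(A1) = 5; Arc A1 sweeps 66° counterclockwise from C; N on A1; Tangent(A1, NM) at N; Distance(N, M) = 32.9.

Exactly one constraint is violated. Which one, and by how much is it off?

Distance(N, M) = 32.9 — off by 6.50.

T = (0.00, 0.00) ✓; T.y = 0.00, C.y = 0.00 ✓; |TC| = 26.30 ✓; ∠(VC, CT) = 90.00° ✓; |VC| = 5.000 ✓; bearing(V→N) − bearing(V→C) = 66.00° ✓; |VN| = 5.000 ✓; ∠(VN, NM) = 90.00° ✓; |NM| = 26.40 ✗.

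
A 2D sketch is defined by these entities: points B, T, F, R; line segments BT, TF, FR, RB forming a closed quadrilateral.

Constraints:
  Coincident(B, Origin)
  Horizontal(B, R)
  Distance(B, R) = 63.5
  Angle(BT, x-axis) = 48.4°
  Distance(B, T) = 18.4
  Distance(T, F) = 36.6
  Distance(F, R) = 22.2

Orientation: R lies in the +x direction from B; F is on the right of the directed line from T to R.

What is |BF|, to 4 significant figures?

42.97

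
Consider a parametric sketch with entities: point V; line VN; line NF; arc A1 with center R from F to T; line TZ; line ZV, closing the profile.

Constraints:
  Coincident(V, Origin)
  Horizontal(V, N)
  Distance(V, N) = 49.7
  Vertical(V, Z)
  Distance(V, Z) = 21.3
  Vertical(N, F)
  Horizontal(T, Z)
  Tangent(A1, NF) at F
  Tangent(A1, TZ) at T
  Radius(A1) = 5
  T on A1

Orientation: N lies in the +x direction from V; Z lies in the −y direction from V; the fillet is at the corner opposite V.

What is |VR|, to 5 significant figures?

47.579

V is at the origin; VN is horizontal with |VN| = 49.7 and N on the +x side, so N = (49.700, 0.0000). V and Z share the same x with |VZ| = 21.3 and Z on the −y side, so Z = (0.0000, -21.300). The virtual corner opposite V is at (49.700, -21.300). The tangent condition forces RF to be normal to NF and tangency of A1 to TZ means the radius RT is perpendicular to TZ, with radius 5.0, so the center R sits 5.0 in from both sides at R = (44.700, -16.300). Then |VR| = |R − V| = 47.579.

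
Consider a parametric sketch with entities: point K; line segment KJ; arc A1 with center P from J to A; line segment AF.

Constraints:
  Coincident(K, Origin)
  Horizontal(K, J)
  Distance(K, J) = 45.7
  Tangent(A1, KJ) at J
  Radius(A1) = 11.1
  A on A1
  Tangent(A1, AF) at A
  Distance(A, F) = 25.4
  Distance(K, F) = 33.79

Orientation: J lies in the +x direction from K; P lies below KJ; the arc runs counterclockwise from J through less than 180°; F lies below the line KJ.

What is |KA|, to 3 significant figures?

36.9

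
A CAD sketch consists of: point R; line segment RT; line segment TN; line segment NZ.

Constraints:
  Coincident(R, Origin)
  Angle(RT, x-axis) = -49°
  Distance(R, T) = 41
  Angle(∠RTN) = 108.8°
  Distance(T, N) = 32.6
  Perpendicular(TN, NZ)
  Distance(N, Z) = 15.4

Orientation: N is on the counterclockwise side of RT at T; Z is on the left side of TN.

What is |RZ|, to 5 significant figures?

51.449

R is at the origin; RT runs at -49.0° with length 41.0, so T = 41.0·(cos -49.0°, sin -49.0°) = (26.898, -30.943). ∠RTN = 108.8°, so TN runs at -49.0° + (180° − 108.8°) = 22.200° from the x-axis; with |TN| = 32.6, N = T + 32.6·(cos 22.200°, sin 22.200°) = (57.082, -18.625). TN is perpendicular to NZ; with |NZ| = 15.4 on the left of TN, Z = N + 15.4·(-0.37784, 0.92587) = (51.263, -4.3671). Then |RZ| = |Z − R| = 51.449.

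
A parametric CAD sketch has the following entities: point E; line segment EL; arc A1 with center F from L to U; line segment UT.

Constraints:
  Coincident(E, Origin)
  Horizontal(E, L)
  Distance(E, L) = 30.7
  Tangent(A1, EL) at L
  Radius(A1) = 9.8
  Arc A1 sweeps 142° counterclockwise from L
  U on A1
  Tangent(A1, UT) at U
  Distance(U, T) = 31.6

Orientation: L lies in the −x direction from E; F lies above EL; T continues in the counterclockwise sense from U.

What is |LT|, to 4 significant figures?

41.51

E is at the origin; E and L share the same y with |EL| = 30.7 and L on the −x side, so L = (-30.70, 0.000). The tangent condition forces FL to be normal to EL, so F = L + (0, 9.8) = (-30.70, 9.800). On A1, L sits at bearing -90° from F; a 142° counterclockwise sweep puts U at bearing 52°, so U = F + 9.8·(cos 52°, sin 52°) = (-24.67, 17.52). Tangency of A1 to UT means the radius FU is perpendicular to UT, so UT runs along (−sin 52°, cos 52°); with |UT| = 31.6, T = (-49.57, 36.98). Then |LT| = |T − L| = 41.51.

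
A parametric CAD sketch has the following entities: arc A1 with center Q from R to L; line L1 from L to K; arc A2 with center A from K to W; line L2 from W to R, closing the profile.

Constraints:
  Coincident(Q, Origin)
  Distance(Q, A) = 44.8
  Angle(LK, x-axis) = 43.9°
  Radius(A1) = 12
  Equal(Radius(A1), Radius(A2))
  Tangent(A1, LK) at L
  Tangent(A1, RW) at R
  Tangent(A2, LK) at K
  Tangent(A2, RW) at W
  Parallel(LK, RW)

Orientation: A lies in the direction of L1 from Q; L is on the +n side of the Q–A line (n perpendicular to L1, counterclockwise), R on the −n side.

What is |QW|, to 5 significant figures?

46.379

The slot axis is L1's direction at 43.9°, so u = (cos 43.9°, sin 43.9°) = (0.72055, 0.69340) and n = (−sin 43.9°, cos 43.9°) = (-0.69340, 0.72055). Q is at the origin and A lies 44.8 along u from Q, so A = 44.8·u = (32.281, 31.064). Tangency of A1 to both parallel lines with radius 12.0 puts L and R at Q ± 12.0·n: L = (-8.3208, 8.6466), R = (8.3208, -8.6466). Equal radii place K and W the same way about A: K = A + 12.0·n = (23.960, 39.711), W = A − 12.0·n = (40.602, 22.418). Then |QW| = |W − Q| = 46.379.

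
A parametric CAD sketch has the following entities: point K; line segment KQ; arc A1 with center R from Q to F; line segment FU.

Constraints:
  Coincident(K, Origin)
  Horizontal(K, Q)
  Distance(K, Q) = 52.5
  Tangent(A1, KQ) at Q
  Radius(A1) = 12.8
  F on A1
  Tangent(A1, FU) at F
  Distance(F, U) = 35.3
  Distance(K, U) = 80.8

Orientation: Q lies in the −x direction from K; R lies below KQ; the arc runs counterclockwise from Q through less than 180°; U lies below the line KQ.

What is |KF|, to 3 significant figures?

66.6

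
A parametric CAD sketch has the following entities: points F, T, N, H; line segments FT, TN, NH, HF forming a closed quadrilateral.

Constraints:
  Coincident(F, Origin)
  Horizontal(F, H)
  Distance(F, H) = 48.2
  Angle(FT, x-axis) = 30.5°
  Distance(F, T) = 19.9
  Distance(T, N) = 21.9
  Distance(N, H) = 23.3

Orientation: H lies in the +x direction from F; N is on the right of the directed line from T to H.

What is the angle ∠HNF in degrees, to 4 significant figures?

136.5°

Checks: |TN| = 21.90 ✓; |NH| = 23.30 ✓.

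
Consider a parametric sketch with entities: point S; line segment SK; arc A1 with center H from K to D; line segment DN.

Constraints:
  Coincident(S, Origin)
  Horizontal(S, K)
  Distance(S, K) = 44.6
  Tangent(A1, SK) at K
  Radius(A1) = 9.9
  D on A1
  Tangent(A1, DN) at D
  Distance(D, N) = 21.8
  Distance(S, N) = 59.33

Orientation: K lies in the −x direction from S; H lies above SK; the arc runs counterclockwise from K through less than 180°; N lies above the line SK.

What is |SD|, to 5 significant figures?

39.683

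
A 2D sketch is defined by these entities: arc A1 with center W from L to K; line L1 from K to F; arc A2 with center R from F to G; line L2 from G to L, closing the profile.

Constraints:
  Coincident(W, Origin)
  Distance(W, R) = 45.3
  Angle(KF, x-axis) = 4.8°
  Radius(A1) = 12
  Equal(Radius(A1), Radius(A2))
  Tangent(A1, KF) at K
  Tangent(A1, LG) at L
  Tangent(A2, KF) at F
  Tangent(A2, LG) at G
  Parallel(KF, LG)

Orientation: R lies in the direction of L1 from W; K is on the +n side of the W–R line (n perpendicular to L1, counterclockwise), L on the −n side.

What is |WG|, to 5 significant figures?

46.862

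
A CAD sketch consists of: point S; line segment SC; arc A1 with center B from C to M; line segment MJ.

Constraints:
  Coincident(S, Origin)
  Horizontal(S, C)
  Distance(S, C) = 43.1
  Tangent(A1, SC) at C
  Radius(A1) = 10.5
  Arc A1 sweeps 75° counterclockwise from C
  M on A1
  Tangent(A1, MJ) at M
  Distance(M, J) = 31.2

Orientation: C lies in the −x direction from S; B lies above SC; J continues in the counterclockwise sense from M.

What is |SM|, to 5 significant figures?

33.864

S is at the origin; SC is horizontal with |SC| = 43.1 and C on the −x side, so C = (-43.100, 0.0000). Tangency of A1 to SC means the radius BC is perpendicular to SC, so B = C + (0, 10.5) = (-43.100, 10.500). On A1, C sits at bearing -90° from B; a 75° counterclockwise sweep puts M at bearing -15°, so M = B + 10.5·(cos -15°, sin -15°) = (-32.958, 7.7824). Then |SM| = |M − S| = 33.864.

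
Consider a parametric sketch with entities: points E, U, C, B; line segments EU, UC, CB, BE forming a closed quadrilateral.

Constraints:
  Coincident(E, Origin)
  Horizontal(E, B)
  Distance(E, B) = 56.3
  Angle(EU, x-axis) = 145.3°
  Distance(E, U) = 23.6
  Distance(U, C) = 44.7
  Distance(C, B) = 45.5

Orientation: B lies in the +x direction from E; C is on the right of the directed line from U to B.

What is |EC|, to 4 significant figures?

21.49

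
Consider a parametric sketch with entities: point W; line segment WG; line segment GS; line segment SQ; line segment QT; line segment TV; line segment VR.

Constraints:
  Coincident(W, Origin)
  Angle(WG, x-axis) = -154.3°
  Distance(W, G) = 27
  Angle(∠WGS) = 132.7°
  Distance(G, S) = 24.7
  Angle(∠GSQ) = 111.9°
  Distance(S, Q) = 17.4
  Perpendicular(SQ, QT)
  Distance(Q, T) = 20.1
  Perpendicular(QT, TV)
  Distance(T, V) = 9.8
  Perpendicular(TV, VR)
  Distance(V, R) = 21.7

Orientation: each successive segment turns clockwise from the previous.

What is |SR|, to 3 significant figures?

7.77

W is at the origin; WG runs at -154.3° with length 27.0, so G = (-24.3, -11.7). ∠WGS = 132.7° gives GS at 158° from the x-axis; with |GS| = 24.7, S = (-47.3, -2.62). ∠GSQ = 111.9° gives SQ at 90.3° from the x-axis; with |SQ| = 17.4, Q = (-47.4, 14.8). SQ ⟂ QT, so QT runs at 0.300°; with |QT| = 20.1, T = (-27.3, 14.9). QT is perpendicular to TV, so TV runs at -89.7°; with |TV| = 9.8, V = (-27.2, 5.09). TV ⟂ VR, so VR runs at -180°; with |VR| = 21.7, R = (-48.9, 4.98). Then |SR| = |R − S| = 7.77.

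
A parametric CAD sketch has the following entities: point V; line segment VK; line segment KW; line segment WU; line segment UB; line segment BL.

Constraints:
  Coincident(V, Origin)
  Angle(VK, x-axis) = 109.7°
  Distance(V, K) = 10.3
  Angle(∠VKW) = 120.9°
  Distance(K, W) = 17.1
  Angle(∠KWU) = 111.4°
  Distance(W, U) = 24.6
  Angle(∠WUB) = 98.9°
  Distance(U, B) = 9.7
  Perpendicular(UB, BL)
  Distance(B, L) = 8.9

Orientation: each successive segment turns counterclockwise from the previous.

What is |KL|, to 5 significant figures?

24.064

V is at the origin; VK runs at 109.7° with length 10.3, so K = (-3.4721, 9.6971). ∠VKW = 120.9° gives KW at 168.80° from the x-axis; with |KW| = 17.1, W = (-20.246, 13.019). ∠KWU = 111.4° gives WU at -122.60° from the x-axis; with |WU| = 24.6, U = (-33.500, -7.7058). ∠WUB = 98.9° gives UB at -41.500° from the x-axis; with |UB| = 9.7, B = (-26.235, -14.133). The perpendicularity gives BL at right angles to UB, so BL runs at 48.500°; with |BL| = 8.9, L = (-20.338, -7.4675). Then |KL| = |L − K| = 24.064.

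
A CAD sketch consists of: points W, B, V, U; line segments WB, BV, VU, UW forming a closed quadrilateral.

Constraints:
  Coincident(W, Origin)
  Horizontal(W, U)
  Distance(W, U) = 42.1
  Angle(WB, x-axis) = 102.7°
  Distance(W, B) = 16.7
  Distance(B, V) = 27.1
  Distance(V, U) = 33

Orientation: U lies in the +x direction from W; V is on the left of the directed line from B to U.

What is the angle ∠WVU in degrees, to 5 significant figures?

78.162°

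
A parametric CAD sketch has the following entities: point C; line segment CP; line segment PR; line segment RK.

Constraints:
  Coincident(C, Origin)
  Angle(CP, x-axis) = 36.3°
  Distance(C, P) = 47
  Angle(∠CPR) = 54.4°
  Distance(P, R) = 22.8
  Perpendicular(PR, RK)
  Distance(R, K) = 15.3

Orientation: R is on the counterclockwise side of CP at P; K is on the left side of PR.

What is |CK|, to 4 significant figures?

23.36

∠CPR = 54.4°, so PR runs at 36.3° + (180° − 54.4°) = 161.9° from the x-axis; with |PR| = 22.8, R = P + 22.8·(cos 161.9°, sin 161.9°) = (16.21, 34.91). PR ⟂ RK; with |RK| = 15.3 on the left of PR, K = R + 15.3·(-0.3107, -0.9505) = (11.45, 20.37). Then |CK| = |K − C| = 23.36.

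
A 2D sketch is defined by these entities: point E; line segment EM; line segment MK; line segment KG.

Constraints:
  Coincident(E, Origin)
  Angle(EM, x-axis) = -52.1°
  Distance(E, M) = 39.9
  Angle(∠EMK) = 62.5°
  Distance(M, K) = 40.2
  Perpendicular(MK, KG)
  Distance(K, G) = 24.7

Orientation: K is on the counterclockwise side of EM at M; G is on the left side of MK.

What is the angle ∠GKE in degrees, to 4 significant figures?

31.60°

E is at the origin; EM runs at -52.1° with length 39.9, so M = 39.9·(cos -52.1°, sin -52.1°) = (24.51, -31.48). ∠EMK = 62.5°, so MK runs at -52.1° + (180° − 62.5°) = 65.40° from the x-axis; with |MK| = 40.2, K = M + 40.2·(cos 65.40°, sin 65.40°) = (41.24, 5.067). MK ⟂ KG; with |KG| = 24.7 on the left of MK, G = K + 24.7·(-0.9092, 0.4163) = (18.79, 15.35). Then cos ∠GKE = KG·KE / (|KG||KE|), giving 31.60°.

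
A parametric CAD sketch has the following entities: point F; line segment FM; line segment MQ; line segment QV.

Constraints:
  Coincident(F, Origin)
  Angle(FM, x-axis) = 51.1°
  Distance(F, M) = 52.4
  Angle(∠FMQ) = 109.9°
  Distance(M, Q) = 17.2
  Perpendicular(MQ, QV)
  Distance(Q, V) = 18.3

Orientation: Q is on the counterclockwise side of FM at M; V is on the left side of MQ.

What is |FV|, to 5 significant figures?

46.762

∠FMQ = 109.9°, so MQ runs at 51.1° + (180° − 109.9°) = 121.20° from the x-axis; with |MQ| = 17.2, Q = M + 17.2·(cos 121.20°, sin 121.20°) = (23.995, 55.492). MQ is perpendicular to QV; with |QV| = 18.3 on the left of MQ, V = Q + 18.3·(-0.85536, -0.51803) = (8.3420, 46.012). Then |FV| = |V − F| = 46.762.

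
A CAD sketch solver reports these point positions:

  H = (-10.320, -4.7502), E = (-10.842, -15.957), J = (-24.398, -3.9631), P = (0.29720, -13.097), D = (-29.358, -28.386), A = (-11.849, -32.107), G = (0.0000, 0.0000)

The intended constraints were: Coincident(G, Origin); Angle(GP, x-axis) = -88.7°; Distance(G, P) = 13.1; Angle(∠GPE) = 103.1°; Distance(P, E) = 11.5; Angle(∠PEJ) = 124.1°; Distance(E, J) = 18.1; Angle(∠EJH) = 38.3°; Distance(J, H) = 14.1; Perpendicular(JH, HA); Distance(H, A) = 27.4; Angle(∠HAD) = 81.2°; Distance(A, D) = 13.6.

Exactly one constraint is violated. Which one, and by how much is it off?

Distance(A, D) = 13.6 — off by 4.30.

G = (0.00, 0.00) ✓; GP at -88.70° ✓; |GP| = 13.10 ✓; ∠GPE = 103.1° ✓; |PE| = 11.50 ✓; ∠PEJ = 124.1° ✓; |EJ| = 18.10 ✓; ∠EJH = 38.30° ✓; |JH| = 14.10 ✓; ∠(JH, HA) = 90.00° ✓; |HA| = 27.40 ✓; ∠HAD = 81.20° ✓; |AD| = 17.90 ✗.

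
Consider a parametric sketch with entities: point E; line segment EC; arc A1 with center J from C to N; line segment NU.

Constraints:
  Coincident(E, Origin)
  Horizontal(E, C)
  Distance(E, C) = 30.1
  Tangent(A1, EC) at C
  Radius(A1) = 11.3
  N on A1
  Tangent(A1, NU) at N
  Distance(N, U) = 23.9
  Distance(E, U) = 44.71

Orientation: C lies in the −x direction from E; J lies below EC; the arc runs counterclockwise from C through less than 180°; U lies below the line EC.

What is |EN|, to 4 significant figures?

43.11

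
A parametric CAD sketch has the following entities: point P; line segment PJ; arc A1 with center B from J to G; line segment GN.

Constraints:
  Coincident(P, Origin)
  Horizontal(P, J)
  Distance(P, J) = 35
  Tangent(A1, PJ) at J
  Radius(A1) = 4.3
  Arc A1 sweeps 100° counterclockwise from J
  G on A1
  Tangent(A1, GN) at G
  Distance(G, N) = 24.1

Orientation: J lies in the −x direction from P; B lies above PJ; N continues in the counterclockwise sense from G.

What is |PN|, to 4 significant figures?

45.28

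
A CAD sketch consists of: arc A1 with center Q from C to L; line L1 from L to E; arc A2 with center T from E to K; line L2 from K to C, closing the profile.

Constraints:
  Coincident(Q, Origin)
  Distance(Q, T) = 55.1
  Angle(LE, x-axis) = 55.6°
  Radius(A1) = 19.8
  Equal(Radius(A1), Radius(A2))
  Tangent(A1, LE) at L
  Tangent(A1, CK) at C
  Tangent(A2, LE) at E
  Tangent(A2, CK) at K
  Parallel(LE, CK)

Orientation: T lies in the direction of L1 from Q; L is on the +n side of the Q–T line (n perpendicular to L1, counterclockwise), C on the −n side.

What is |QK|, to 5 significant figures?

58.550

The slot axis is L1's direction at 55.6°, so u = (cos 55.6°, sin 55.6°) = (0.56497, 0.82511) and n = (−sin 55.6°, cos 55.6°) = (-0.82511, 0.56497). Q is at the origin and T lies 55.1 along u from Q, so T = 55.1·u = (31.130, 45.464). Tangency of A1 to both parallel lines with radius 19.8 puts L and C at Q ± 19.8·n: L = (-16.337, 11.186), C = (16.337, -11.186). Equal radii place E and K the same way about T: E = T + 19.8·n = (14.792, 56.650), K = T − 19.8·n = (47.467, 34.277). Then |QK| = |K − Q| = 58.550.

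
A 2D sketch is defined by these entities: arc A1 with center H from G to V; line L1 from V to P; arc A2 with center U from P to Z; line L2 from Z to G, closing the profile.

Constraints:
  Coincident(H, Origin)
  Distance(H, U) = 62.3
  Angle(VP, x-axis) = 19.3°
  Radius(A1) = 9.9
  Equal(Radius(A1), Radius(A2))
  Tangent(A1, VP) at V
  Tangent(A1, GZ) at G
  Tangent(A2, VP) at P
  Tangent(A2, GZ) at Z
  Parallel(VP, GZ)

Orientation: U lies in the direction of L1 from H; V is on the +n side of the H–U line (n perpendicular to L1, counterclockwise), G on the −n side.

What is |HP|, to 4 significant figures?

63.08

Tangency of A1 to both parallel lines with radius 9.9 puts V and G at H ± 9.9·n: V = (-3.272, 9.344), G = (3.272, -9.344). Equal radii place P and Z the same way about U: P = U + 9.9·n = (55.53, 29.93), Z = U − 9.9·n = (62.07, 11.25). Then |HP| = |P − H| = 63.08.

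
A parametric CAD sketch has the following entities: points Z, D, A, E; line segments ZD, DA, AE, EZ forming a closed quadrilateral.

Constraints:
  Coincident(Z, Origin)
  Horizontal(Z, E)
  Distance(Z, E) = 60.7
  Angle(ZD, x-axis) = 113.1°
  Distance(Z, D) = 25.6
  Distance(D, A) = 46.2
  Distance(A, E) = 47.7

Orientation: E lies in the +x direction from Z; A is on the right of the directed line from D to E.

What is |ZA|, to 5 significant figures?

21.513

Z is at the origin; ZE is horizontal with |ZE| = 60.7 and E in +x, so E = (60.7, 0). ZD runs at 113.1° with |ZD| = 25.6, so D = (-10.044, 23.547). A is determined by |DA| = 46.2 and |AE| = 47.7 together: it lies at the intersection of circle(D, 46.2) and circle(E, 47.7). With |DE| = 74.560, the foot of the radical line on DE is 36.335 from D and the perpendicular offset is √(46.2² − 36.335²) = 28.534. Taking the right-of-DE solution: A = (15.420, -15.001).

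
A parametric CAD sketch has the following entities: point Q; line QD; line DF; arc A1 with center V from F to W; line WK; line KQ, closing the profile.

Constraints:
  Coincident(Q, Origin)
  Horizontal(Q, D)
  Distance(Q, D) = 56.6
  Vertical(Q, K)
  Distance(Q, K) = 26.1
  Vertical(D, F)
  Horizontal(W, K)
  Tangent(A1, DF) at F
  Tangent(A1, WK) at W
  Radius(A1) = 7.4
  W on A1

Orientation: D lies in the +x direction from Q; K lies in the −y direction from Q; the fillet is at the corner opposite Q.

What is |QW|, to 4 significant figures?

55.69

Q is at the origin; Q and D share the same y with |QD| = 56.6 and D on the +x side, so D = (56.60, 0.000). Q and K share the same x with |QK| = 26.1 and K on the −y side, so K = (0.000, -26.10). The virtual corner opposite Q is at (56.60, -26.10). Since A1 is tangent to DF there, VF ⟂ DF and A1 meets WK tangentially, so VW is at right angles to WK, with radius 7.4, so the center V sits 7.4 in from both sides at V = (49.20, -18.70). That places the tangent points at F = (56.60, -18.70) on DF and W = (49.20, -26.10) on WK. Then |QW| = |W − Q| = 55.69.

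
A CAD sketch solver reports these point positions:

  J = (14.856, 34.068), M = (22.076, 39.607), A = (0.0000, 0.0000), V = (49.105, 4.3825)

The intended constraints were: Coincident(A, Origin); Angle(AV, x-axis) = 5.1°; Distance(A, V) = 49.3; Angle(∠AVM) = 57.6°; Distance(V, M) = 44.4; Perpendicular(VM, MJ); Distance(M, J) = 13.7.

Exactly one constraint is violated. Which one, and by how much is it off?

Distance(M, J) = 13.7 — off by 4.60.

A = (0.00, 0.00) ✓; AV at 5.100° ✓; |AV| = 49.30 ✓; ∠AVM = 57.60° ✓; |VM| = 44.40 ✓; ∠(VM, MJ) = 89.99° ✓; |MJ| = 9.100 ✗.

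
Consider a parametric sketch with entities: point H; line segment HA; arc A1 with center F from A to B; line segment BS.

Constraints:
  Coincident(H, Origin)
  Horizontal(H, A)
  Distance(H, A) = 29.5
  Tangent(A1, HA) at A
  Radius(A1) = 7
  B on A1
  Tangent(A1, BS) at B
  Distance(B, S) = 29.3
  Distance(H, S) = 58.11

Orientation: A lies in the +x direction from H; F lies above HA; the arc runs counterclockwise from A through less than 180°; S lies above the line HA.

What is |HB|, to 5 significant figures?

35.643

H is at the origin; H and A share the same y with |HA| = 29.5 and A on the +x side, so A = (29.500, 0.0000). The tangent condition forces FA to be normal to HA, so F = A + (0, 7) = (29.500, 7.0000). Since FB ⟂ BS (tangency), |FS| = √(7.0² + 29.3²) = 30.125 regardless of where B sits on A1. So S lies on both circle(H, 58.11) and circle(F, 30.125); the above-HA intersection is S = (50.691, 28.411). B is the foot of the tangent from S: B = (35.483, 3.3667).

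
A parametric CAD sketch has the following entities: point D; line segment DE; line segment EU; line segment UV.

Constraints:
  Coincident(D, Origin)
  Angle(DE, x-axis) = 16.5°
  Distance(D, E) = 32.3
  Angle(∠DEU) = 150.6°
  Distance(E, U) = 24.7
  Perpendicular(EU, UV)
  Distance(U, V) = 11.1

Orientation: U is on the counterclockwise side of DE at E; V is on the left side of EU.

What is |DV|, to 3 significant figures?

53.1

∠DEU = 150.6°, so EU runs at 16.5° + (180° − 150.6°) = 45.9° from the x-axis; with |EU| = 24.7, U = E + 24.7·(cos 45.9°, sin 45.9°) = (48.2, 26.9). EU ⟂ UV; with |UV| = 11.1 on the left of EU, V = U + 11.1·(-0.718, 0.696) = (40.2, 34.6). Then |DV| = |V − D| = 53.1.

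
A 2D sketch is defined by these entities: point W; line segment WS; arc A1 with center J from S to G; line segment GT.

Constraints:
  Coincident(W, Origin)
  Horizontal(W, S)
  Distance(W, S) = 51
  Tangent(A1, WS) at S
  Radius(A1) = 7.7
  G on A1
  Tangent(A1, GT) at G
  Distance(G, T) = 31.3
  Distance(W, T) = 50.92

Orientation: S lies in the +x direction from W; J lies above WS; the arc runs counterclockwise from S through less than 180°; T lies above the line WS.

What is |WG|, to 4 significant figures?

58.17

Checks: ∠(JS, SW) = 90.00° ✓; |JG| = 7.700 ✓; ∠(JG, GT) = 90.00° ✓; |GT| = 31.30 ✓; |WT| = 50.92 ✓.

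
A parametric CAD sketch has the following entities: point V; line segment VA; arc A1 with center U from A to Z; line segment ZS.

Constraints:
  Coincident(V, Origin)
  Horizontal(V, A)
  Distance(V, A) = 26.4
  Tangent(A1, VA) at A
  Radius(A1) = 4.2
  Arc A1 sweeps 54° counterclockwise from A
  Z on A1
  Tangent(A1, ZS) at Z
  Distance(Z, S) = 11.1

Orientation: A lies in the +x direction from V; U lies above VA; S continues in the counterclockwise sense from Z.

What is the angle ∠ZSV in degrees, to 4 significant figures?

37.57°

V is at the origin; V and A share the same y with |VA| = 26.4 and A on the +x side, so A = (26.40, 0.000). The tangent condition forces UA to be normal to VA, so U = A + (0, 4.2) = (26.40, 4.200). On A1, A sits at bearing -90° from U; a 54° counterclockwise sweep puts Z at bearing -36°, so Z = U + 4.2·(cos -36°, sin -36°) = (29.80, 1.731). Since A1 is tangent to ZS there, UZ ⟂ ZS, so ZS runs along (−sin -36°, cos -36°); with |ZS| = 11.1, S = (36.32, 10.71). Then cos ∠ZSV = SZ·SV / (|SZ||SV|), giving 37.57°.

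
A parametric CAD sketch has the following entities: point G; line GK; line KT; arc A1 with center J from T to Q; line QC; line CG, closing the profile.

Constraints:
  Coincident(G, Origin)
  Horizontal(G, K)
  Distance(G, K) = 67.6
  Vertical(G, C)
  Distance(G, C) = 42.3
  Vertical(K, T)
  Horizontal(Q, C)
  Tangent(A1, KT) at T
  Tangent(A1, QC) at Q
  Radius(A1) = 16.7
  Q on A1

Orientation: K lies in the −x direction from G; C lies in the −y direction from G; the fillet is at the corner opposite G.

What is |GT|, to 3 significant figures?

72.3

G is at the origin; GK is horizontal with |GK| = 67.6 and K on the −x side, so K = (-67.6, 0.00). G and C share the same x with |GC| = 42.3 and C on the −y side, so C = (0.00, -42.3). The virtual corner opposite G is at (-67.6, -42.3). Tangency of A1 to KT means the radius JT is perpendicular to KT and the tangent condition forces JQ to be normal to QC, with radius 16.7, so the center J sits 16.7 in from both sides at J = (-50.9, -25.6). That places the tangent points at T = (-67.6, -25.6) on KT and Q = (-50.9, -42.3) on QC. Then |GT| = |T − G| = 72.3.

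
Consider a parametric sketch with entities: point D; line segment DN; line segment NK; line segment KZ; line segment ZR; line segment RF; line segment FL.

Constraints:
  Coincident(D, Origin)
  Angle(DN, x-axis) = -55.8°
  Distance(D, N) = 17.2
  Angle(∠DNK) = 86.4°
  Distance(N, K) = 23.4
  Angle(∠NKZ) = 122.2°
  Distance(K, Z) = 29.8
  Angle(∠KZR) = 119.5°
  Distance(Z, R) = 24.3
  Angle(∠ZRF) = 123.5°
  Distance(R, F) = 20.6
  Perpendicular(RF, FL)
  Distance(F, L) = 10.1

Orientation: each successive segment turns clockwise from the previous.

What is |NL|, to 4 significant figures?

38.94

D is at the origin; DN runs at -55.8° with length 17.2, so N = (9.668, -14.23). ∠DNK = 86.4° gives NK at -149.4° from the x-axis; with |NK| = 23.4, K = (-10.47, -26.14). ∠NKZ = 122.2° gives KZ at 152.8° from the x-axis; with |KZ| = 29.8, Z = (-36.98, -12.52). ∠KZR = 119.5° gives ZR at 92.30° from the x-axis; with |ZR| = 24.3, R = (-37.95, 11.76). ∠ZRF = 123.5° gives RF at 35.80° from the x-axis; with |RF| = 20.6, F = (-21.25, 23.81). RF ⟂ FL, so FL runs at -54.20°; with |FL| = 10.1, L = (-15.34, 15.62). Then |NL| = |L − N| = 38.94.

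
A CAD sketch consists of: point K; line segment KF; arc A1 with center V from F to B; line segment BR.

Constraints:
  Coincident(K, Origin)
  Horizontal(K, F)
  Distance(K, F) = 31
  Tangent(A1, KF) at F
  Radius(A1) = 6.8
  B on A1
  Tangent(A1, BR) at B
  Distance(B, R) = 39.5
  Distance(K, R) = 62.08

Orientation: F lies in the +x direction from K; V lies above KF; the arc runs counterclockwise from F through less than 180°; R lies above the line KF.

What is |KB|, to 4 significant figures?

38.22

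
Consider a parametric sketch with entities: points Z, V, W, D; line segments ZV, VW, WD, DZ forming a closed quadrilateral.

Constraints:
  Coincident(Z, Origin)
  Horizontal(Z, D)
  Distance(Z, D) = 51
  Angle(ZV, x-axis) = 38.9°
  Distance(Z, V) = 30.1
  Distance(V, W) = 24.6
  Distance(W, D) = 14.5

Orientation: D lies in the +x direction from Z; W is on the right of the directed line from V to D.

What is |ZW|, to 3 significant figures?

36.7

Checks: |VW| = 24.60 ✓; |WD| = 14.50 ✓.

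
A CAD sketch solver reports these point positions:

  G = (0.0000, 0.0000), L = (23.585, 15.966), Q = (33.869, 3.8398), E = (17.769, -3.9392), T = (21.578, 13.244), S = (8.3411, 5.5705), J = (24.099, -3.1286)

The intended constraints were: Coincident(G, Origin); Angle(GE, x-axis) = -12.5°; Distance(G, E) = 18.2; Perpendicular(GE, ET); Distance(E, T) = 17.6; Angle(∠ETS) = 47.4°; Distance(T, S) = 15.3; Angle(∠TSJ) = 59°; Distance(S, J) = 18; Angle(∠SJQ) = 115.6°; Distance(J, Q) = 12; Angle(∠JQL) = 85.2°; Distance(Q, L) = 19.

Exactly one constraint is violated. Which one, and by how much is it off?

Distance(Q, L) = 19 — off by 3.10.

G = (0.00, 0.00) ✓; GE at -12.50° ✓; |GE| = 18.20 ✓; ∠(GE, ET) = 90.00° ✓; |ET| = 17.60 ✓; ∠ETS = 47.40° ✓; |TS| = 15.30 ✓; ∠TSJ = 59.00° ✓; |SJ| = 18.00 ✓; ∠SJQ = 115.6° ✓; |JQ| = 12.00 ✓; ∠JQL = 85.20° ✓; |QL| = 15.90 ✗.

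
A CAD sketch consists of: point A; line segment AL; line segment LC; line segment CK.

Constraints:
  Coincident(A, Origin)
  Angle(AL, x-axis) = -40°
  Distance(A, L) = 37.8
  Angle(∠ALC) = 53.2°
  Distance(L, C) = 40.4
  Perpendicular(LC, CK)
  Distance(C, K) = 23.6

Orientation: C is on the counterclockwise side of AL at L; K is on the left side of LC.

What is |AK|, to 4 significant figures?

18.97

A is at the origin; AL runs at -40.0° with length 37.8, so L = 37.8·(cos -40.0°, sin -40.0°) = (28.96, -24.30). ∠ALC = 53.2°, so LC runs at -40.0° + (180° − 53.2°) = 86.80° from the x-axis; with |LC| = 40.4, C = L + 40.4·(cos 86.80°, sin 86.80°) = (31.21, 16.04). LC is perpendicular to CK; with |CK| = 23.6 on the left of LC, K = C + 23.6·(-0.9984, 0.05582) = (7.648, 17.36). Then |AK| = |K − A| = 18.97.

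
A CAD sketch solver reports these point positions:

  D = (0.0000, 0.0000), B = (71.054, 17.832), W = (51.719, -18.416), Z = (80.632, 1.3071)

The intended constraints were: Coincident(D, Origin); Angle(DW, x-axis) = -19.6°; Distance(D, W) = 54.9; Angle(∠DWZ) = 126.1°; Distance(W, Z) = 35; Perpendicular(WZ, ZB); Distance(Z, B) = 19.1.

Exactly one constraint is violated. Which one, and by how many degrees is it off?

Perpendicular(WZ, ZB) — off by 4.20°.

D = (0.00, 0.00) ✓; DW at -19.60° ✓; |DW| = 54.90 ✓; ∠DWZ = 126.1° ✓; |WZ| = 35.00 ✓; ∠(WZ, ZB) = 85.80° ✗; |ZB| = 19.10 ✓.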